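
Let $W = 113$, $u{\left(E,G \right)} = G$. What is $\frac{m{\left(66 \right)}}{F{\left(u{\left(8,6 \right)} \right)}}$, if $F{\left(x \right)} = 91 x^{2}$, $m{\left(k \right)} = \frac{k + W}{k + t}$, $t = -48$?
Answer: $\frac{179}{58968} \approx 0.0030355$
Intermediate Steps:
$m{\left(k \right)} = \frac{113 + k}{-48 + k}$ ($m{\left(k \right)} = \frac{k + 113}{k - 48} = \frac{113 + k}{-48 + k}$)
$\frac{m{\left(66 \right)}}{F{\left(u{\left(8,6 \right)} \right)}} = \frac{\frac{1}{-48 + 66} \left(113 + 66\right)}{91 \cdot 6^{2}} = \frac{\frac{1}{18} \cdot 179}{91 \cdot 36} = \frac{\frac{1}{18} \cdot 179}{3276} = \frac{179}{18} \cdot \frac{1}{3276} = \frac{179}{58968}$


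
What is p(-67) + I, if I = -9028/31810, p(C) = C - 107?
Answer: -2771984/15905 ≈ -174.28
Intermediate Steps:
p(C) = -107 + C
I = -4514/15905 (I = -9028*1/31810 = -4514/15905 ≈ -0.28381)
p(-67) + I = (-107 - 67) - 4514/15905 = -174 - 4514/15905 = -2771984/15905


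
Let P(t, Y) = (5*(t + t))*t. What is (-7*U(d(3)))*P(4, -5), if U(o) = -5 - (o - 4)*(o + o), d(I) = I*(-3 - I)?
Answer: 892640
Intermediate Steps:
P(t, Y) = 10*t**2 (P(t, Y) = (5*(2*t))*t = (10*t)*t = 10*t**2)
U(o) = -5 - 2*o*(-4 + o) (U(o) = -5 - (-4 + o)*2*o = -5 - 2*o*(-4 + o))
(-7*U(d(3)))*P(4, -5) = (-7*(-5 - 2*9*(3 + 3)**2 + 8*(-1*3*(3 + 3))))*(10*4**2) = (-7*(-5 - 2*(-1*3*6)**2 + 8*(-1*3*6)))*(10*16) = -7*(-5 - 2*(-18)**2 + 8*(-18))*160 = -7*(-5 - 2*324 - 144)*160 = -7*(-5 - 648 - 144)*160 = -7*(-797)*160 = 5579*160 = 892640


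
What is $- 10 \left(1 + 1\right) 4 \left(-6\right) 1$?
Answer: $480$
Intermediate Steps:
$- 10 \left(1 + 1\right) 4 \left(-6\right) 1 = - 10 \cdot 2 \cdot 4 \left(-6\right) 1 = - 10 \cdot 8 \left(-6\right) 1 = - 10 \left(\left(-48\right) 1\right) = \left(-10\right) \left(-48\right) = 480$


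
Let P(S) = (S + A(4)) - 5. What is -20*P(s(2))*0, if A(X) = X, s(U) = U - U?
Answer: 0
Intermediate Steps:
s(U) = 0
P(S) = -1 + S (P(S) = (S + 4) - 5 = (4 + S) - 5 = -1 + S)
-20*P(s(2))*0 = -20*(-1 + 0)*0 = -20*(-1)*0 = 20*0 = 0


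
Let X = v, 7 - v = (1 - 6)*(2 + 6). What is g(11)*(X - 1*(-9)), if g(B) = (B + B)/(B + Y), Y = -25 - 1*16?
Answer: -616/15 ≈ -41.067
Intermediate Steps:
Y = -41 (Y = -25 - 16 = -41)
g(B) = 2*B/(-41 + B) (g(B) = (B + B)/(B - 41) = (2*B)/(-41 + B) = 2*B/(-41 + B))
v = 47 (v = 7 - (1 - 6)*(2 + 6) = 7 - (-5)*8 = 7 - 1*(-40) = 7 + 40 = 47)
X = 47
g(11)*(X - 1*(-9)) = (2*11/(-41 + 11))*(47 - 1*(-9)) = (2*11/(-30))*(47 + 9) = (2*11*(-1/30))*56 = -11/15*56 = -616/15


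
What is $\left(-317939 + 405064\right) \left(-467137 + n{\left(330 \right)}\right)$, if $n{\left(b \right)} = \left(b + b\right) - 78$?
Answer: $-40648604375$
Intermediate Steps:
$n{\left(b \right)} = -78 + 2 b$ ($n{\left(b \right)} = 2 b - 78 = -78 + 2 b$)
$\left(-317939 + 405064\right) \left(-467137 + n{\left(330 \right)}\right) = \left(-317939 + 405064\right) \left(-467137 + \left(-78 + 2 \cdot 330\right)\right) = 87125 \left(-467137 + \left(-78 + 660\right)\right) = 87125 \left(-467137 + 582\right) = 87125 \left(-466555\right) = -40648604375$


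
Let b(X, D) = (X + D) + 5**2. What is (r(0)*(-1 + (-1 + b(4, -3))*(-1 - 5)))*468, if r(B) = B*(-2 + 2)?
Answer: 0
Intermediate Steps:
b(X, D) = 25 + D + X (b(X, D) = (D + X) + 25 = 25 + D + X)
r(B) = 0 (r(B) = B*0 = 0)
(r(0)*(-1 + (-1 + b(4, -3))*(-1 - 5)))*468 = (0*(-1 + (-1 + (25 - 3 + 4))*(-1 - 5)))*468 = (0*(-1 + (-1 + 26)*(-6)))*468 = (0*(-1 + 25*(-6)))*468 = (0*(-1 - 150))*468 = (0*(-151))*468 = 0*468 = 0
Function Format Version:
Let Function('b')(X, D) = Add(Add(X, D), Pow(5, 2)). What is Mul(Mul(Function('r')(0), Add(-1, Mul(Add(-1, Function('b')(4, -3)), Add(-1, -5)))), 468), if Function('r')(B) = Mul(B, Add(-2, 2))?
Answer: 0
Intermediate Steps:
Function('b')(X, D) = Add(25, D, X) (Function('b')(X, D) = Add(Add(D, X), 25) = Add(25, D, X))
Function('r')(B) = 0 (Function('r')(B) = Mul(B, 0) = 0)
Mul(Mul(Function('r')(0), Add(-1, Mul(Add(-1, Function('b')(4, -3)), Add(-1, -5)))), 468) = Mul(Mul(0, Add(-1, Mul(Add(-1, Add(25, -3, 4)), Add(-1, -5)))), 468) = Mul(Mul(0, Add(-1, Mul(Add(-1, 26), -6))), 468) = Mul(Mul(0, Add(-1, Mul(25, -6))), 468) = Mul(Mul(0, Add(-1, -150)), 468) = Mul(Mul(0, -151), 468) = Mul(0, 468) = 0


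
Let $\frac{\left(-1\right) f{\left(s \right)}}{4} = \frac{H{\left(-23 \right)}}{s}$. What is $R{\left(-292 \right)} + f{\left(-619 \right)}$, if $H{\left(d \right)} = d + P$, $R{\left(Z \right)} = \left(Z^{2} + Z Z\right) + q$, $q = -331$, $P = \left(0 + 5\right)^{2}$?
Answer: $\frac{105351951}{619} \approx 1.702 \cdot 10^{5}$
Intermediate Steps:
$P = 25$ ($P = 5^{2} = 25$)
$R{\left(Z \right)} = -331 + 2 Z^{2}$ ($R{\left(Z \right)} = \left(Z^{2} + Z Z\right) - 331 = \left(Z^{2} + Z^{2}\right) - 331 = 2 Z^{2} - 331 = -331 + 2 Z^{2}$)
$H{\left(d \right)} = 25 + d$ ($H{\left(d \right)} = d + 25 = 25 + d$)
$f{\left(s \right)} = - \frac{8}{s}$ ($f{\left(s \right)} = - 4 \frac{25 - 23}{s} = - 4 \frac{2}{s} = - \frac{8}{s}$)
$R{\left(-292 \right)} + f{\left(-619 \right)} = \left(-331 + 2 \left(-292\right)^{2}\right) - \frac{8}{-619} = \left(-331 + 2 \cdot 85264\right) - - \frac{8}{619} = \left(-331 + 170528\right) + \frac{8}{619} = 170197 + \frac{8}{619} = \frac{105351951}{619}$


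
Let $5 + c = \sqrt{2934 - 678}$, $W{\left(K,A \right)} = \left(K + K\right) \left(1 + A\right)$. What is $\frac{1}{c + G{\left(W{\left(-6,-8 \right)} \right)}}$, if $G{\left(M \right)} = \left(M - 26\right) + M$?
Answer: $\frac{137}{16513} - \frac{4 \sqrt{141}}{16513} \approx 0.0054201$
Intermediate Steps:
$W{\left(K,A \right)} = 2 K \left(1 + A\right)$
$c = -5 + 4 \sqrt{141}$ ($c = -5 + \sqrt{2934 - 678} = -5 + \sqrt{2256} = -5 + 4 \sqrt{141} \approx 42.497$)
$G{\left(M \right)} = -26 + 2 M$ ($G{\left(M \right)} = \left(-26 + M\right) + M = -26 + 2 M$)
$\frac{1}{c + G{\left(W{\left(-6,-8 \right)} \right)}} = \frac{1}{\left(-5 + 4 \sqrt{141}\right) - \left(26 - 2 \cdot 2 \left(-6\right) \left(1 - 8\right)\right)} = \frac{1}{\left(-5 + 4 \sqrt{141}\right) - \left(26 - 2 \cdot 2 \left(-6\right) \left(-7\right)\right)} = \frac{1}{\left(-5 + 4 \sqrt{141}\right) + \left(-26 + 2 \cdot 84\right)} = \frac{1}{\left(-5 + 4 \sqrt{141}\right) + \left(-26 + 168\right)} = \frac{1}{\left(-5 + 4 \sqrt{141}\right) + 142} = \frac{1}{137 + 4 \sqrt{141}}$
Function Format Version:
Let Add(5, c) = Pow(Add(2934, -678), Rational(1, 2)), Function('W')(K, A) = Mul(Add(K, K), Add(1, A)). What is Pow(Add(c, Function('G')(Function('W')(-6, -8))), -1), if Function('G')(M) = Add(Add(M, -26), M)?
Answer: Add(Rational(137, 16513), Mul(Rational(-4, 16513), Pow(141, Rational(1, 2)))) ≈ 0.0054201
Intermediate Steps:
Function('W')(K, A) = Mul(2, K, Add(1, A)) (Function('W')(K, A) = Mul(Mul(2, K), Add(1, A)) = Mul(2, K, Add(1, A)))
c = Add(-5, Mul(4, Pow(141, Rational(1, 2)))) (c = Add(-5, Pow(Add(2934, -678), Rational(1, 2))) = Add(-5, Pow(2256, Rational(1, 2))) = Add(-5, Mul(4, Pow(141, Rational(1, 2)))) ≈ 42.497)
Function('G')(M) = Add(-26, Mul(2, M)) (Function('G')(M) = Add(Add(-26, M), M) = Add(-26, Mul(2, M)))
Pow(Add(c, Function('G')(Function('W')(-6, -8))), -1) = Pow(Add(Add(-5, Mul(4, Pow(141, Rational(1, 2)))), Add(-26, Mul(2, Mul(2, -6, Add(1, -8))))), -1) = Pow(Add(Add(-5, Mul(4, Pow(141, Rational(1, 2)))), Add(-26, Mul(2, Mul(2, -6, -7)))), -1) = Pow(Add(Add(-5, Mul(4, Pow(141, Rational(1, 2)))), Add(-26, Mul(2, 84))), -1) = Pow(Add(Add(-5, Mul(4, Pow(141, Rational(1, 2)))), Add(-26, 168)), -1) = Pow(Add(Add(-5, Mul(4, Pow(141, Rational(1, 2)))), 142), -1) = Pow(Add(137, Mul(4, Pow(141, Rational(1, 2)))), -1)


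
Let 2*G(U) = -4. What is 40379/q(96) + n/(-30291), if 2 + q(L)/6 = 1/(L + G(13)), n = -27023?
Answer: -6385721520/1888139 ≈ -3382.0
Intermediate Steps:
G(U) = -2 (G(U) = (½)*(-4) = -2)
q(L) = -12 + 6/(-2 + L) (q(L) = -12 + 6/(L - 2) = -12 + 6/(-2 + L))
40379/q(96) + n/(-30291) = 40379/((6*(5 - 2*96)/(-2 + 96))) - 27023/(-30291) = 40379/((6*(5 - 192)/94)) - 27023*(-1/30291) = 40379/((6*(1/94)*(-187))) + 27023/30291 = 40379/(-561/47) + 27023/30291 = 40379*(-47/561) + 27023/30291 = -1897813/561 + 27023/30291 = -6385721520/1888139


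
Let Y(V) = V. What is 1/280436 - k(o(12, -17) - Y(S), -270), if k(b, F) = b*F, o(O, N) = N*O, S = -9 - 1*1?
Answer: -14689237679/280436 ≈ -52380.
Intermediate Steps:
S = -10 (S = -9 - 1 = -10)
k(b, F) = F*b
1/280436 - k(o(12, -17) - Y(S), -270) = 1/280436 - (-270)*(-17*12 - 1*(-10)) = 1/280436 - (-270)*(-204 + 10) = 1/280436 - (-270)*(-194) = 1/280436 - 1*52380 = 1/280436 - 52380 = -14689237679/280436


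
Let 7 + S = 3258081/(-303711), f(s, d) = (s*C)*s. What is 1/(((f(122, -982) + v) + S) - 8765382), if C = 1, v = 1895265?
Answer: -101237/694005017907 ≈ -1.4587e-7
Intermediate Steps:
f(s, d) = s**2 (f(s, d) = (s*1)*s = s*s = s**2)
S = -1794686/101237 (S = -7 + 3258081/(-303711) = -7 + 3258081*(-1/303711) = -7 - 1086027/101237 = -1794686/101237 ≈ -17.728)
1/(((f(122, -982) + v) + S) - 8765382) = 1/(((122**2 + 1895265) - 1794686/101237) - 8765382) = 1/(((14884 + 1895265) - 1794686/101237) - 8765382) = 1/((1910149 - 1794686/101237) - 8765382) = 1/(193375959627/101237 - 8765382) = 1/(-694005017907/101237) = -101237/694005017907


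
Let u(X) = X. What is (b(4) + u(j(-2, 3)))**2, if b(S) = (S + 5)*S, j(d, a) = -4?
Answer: 1024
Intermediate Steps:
b(S) = S*(5 + S) (b(S) = (5 + S)*S = S*(5 + S))
(b(4) + u(j(-2, 3)))**2 = (4*(5 + 4) - 4)**2 = (4*9 - 4)**2 = (36 - 4)**2 = 32**2 = 1024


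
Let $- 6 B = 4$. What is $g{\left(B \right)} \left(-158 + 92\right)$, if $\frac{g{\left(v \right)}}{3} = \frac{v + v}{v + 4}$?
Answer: $\frac{396}{5} \approx 79.2$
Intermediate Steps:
$B = - \frac{2}{3}$ ($B = \left(- \frac{1}{6}\right) 4 = - \frac{2}{3} \approx -0.66667$)
$g{\left(v \right)} = \frac{6 v}{4 + v}$ ($g{\left(v \right)} = 3 \frac{v + v}{v + 4} = 3 \frac{2 v}{4 + v} = \frac{6 v}{4 + v}$)
$g{\left(B \right)} \left(-158 + 92\right) = 6 \left(- \frac{2}{3}\right) \frac{1}{4 - \frac{2}{3}} \left(-158 + 92\right) = 6 \left(- \frac{2}{3}\right) \frac{1}{\frac{10}{3}} \left(-66\right) = 6 \left(- \frac{2}{3}\right) \frac{3}{10} \left(-66\right) = \left(- \frac{6}{5}\right) \left(-66\right) = \frac{396}{5}$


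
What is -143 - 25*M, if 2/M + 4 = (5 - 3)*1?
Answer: -118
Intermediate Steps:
M = -1 (M = 2/(-4 + (5 - 3)*1) = 2/(-4 + 2*1) = 2/(-4 + 2) = 2/(-2) = 2*(-½) = -1)
-143 - 25*M = -143 - 25*(-1) = -143 + 25 = -118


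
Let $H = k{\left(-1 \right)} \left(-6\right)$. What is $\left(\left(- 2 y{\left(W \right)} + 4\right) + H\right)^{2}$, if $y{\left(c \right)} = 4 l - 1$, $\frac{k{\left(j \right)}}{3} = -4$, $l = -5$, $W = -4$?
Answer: $13924$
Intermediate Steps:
$k{\left(j \right)} = -12$ ($k{\left(j \right)} = 3 \left(-4\right) = -12$)
$y{\left(c \right)} = -21$ ($y{\left(c \right)} = 4 \left(-5\right) - 1 = -20 - 1 = -21$)
$H = 72$ ($H = \left(-12\right) \left(-6\right) = 72$)
$\left(\left(- 2 y{\left(W \right)} + 4\right) + H\right)^{2} = \left(\left(\left(-2\right) \left(-21\right) + 4\right) + 72\right)^{2} = \left(\left(42 + 4\right) + 72\right)^{2} = \left(46 + 72\right)^{2} = 118^{2} = 13924$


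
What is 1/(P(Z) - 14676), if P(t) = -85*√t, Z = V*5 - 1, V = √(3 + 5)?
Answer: -1/(14676 + 85*√(-1 + 10*√2)) ≈ -6.6737e-5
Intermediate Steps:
V = 2*√2 (V = √8 = 2*√2 ≈ 2.8284)
Z = -1 + 10*√2 (Z = (2*√2)*5 - 1 = 10*√2 - 1 = -1 + 10*√2 ≈ 13.142)
1/(P(Z) - 14676) = 1/(-85*√(-1 + 10*√2) - 14676) = 1/(-14676 - 85*√(-1 + 10*√2))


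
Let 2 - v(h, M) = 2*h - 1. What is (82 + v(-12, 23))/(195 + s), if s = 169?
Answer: 109/364 ≈ 0.29945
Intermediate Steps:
v(h, M) = 3 - 2*h (v(h, M) = 2 - (2*h - 1) = 2 - (-1 + 2*h) = 2 + (1 - 2*h) = 3 - 2*h)
(82 + v(-12, 23))/(195 + s) = (82 + (3 - 2*(-12)))/(195 + 169) = (82 + (3 + 24))/364 = (82 + 27)*(1/364) = 109*(1/364) = 109/364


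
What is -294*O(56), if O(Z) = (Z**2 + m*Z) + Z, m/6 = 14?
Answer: -2321424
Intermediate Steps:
m = 84 (m = 6*14 = 84)
O(Z) = Z**2 + 85*Z (O(Z) = (Z**2 + 84*Z) + Z = Z**2 + 85*Z)
-294*O(56) = -16464*(85 + 56) = -16464*141 = -294*7896 = -2321424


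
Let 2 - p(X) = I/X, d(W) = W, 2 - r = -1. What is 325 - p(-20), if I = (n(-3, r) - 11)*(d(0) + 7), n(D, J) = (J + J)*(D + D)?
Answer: 6789/20 ≈ 339.45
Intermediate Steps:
r = 3 (r = 2 - 1*(-1) = 2 + 1 = 3)
n(D, J) = 4*D*J (n(D, J) = (2*J)*(2*D) = 4*D*J)
I = -329 (I = (4*(-3)*3 - 11)*(0 + 7) = (-36 - 11)*7 = -47*7 = -329)
p(X) = 2 + 329/X (p(X) = 2 - (-329)/X = 2 + 329/X)
325 - p(-20) = 325 - (2 + 329/(-20)) = 325 - (2 + 329*(-1/20)) = 325 - (2 - 329/20) = 325 - 1*(-289/20) = 325 + 289/20 = 6789/20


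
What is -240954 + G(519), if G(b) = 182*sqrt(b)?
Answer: -240954 + 182*sqrt(519) ≈ -2.3681e+5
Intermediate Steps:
-240954 + G(519) = -240954 + 182*sqrt(519)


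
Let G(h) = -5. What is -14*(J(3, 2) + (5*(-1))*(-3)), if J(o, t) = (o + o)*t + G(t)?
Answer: -308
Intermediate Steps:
J(o, t) = -5 + 2*o*t (J(o, t) = (o + o)*t - 5 = (2*o)*t - 5 = 2*o*t - 5 = -5 + 2*o*t)
-14*(J(3, 2) + (5*(-1))*(-3)) = -14*((-5 + 2*3*2) + (5*(-1))*(-3)) = -14*((-5 + 12) - 5*(-3)) = -14*(7 + 15) = -14*22 = -308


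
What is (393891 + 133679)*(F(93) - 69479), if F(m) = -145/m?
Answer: -3408994848440/93 ≈ -3.6656e+10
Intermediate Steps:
(393891 + 133679)*(F(93) - 69479) = (393891 + 133679)*(-145/93 - 69479) = 527570*(-145*1/93 - 69479) = 527570*(-145/93 - 69479) = 527570*(-6461692/93) = -3408994848440/93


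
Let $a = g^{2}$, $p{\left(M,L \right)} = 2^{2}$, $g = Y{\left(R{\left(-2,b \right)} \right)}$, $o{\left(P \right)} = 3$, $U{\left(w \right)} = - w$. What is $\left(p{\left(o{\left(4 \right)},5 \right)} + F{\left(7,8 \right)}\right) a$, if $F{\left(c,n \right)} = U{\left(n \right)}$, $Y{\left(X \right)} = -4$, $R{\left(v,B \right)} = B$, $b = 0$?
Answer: $-64$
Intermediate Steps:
$F{\left(c,n \right)} = - n$
$g = -4$
$p{\left(M,L \right)} = 4$
$a = 16$ ($a = \left(-4\right)^{2} = 16$)
$\left(p{\left(o{\left(4 \right)},5 \right)} + F{\left(7,8 \right)}\right) a = \left(4 - 8\right) 16 = \left(-4\right) 16 = -64$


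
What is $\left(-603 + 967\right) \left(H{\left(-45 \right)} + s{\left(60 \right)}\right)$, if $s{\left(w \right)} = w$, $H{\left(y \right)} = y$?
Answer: $5460$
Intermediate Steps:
$\left(-603 + 967\right) \left(H{\left(-45 \right)} + s{\left(60 \right)}\right) = \left(-603 + 967\right) \left(-45 + 60\right) = 364 \cdot 15 = 5460$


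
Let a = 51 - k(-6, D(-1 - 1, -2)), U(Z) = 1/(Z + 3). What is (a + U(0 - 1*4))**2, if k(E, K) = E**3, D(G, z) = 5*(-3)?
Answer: 70756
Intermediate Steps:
U(Z) = 1/(3 + Z)
D(G, z) = -15
a = 267 (a = 51 - 1*(-6)**3 = 51 - 1*(-216) = 51 + 216 = 267)
(a + U(0 - 1*4))**2 = (267 + 1/(3 + (0 - 1*4)))**2 = (267 + 1/(3 + (0 - 4)))**2 = (267 + 1/(3 - 4))**2 = (267 + 1/(-1))**2 = (267 - 1)**2 = 266**2 = 70756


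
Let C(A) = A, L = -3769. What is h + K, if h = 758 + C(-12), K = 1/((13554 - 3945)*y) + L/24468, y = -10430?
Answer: 101610271403159/136234928620 ≈ 745.85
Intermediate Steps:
K = -20985347361/136234928620 (K = 1/((13554 - 3945)*(-10430)) - 3769/24468 = -1/10430/9609 - 3769*1/24468 = (1/9609)*(-1/10430) - 3769/24468 = -1/100221870 - 3769/24468 = -20985347361/136234928620 ≈ -0.15404)
h = 746 (h = 758 - 12 = 746)
h + K = 746 - 20985347361/136234928620 = 101610271403159/136234928620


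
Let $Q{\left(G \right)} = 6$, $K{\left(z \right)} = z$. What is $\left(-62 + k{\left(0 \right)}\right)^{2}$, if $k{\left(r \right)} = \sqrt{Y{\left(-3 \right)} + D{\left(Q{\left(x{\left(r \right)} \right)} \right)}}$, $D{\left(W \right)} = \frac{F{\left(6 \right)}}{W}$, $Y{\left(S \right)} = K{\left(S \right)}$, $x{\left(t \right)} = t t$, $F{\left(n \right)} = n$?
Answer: $\left(62 - i \sqrt{2}\right)^{2} \approx 3842.0 - 175.36 i$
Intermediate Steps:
$x{\left(t \right)} = t^{2}$
$Y{\left(S \right)} = S$
$D{\left(W \right)} = \frac{6}{W}$
$k{\left(r \right)} = i \sqrt{2}$ ($k{\left(r \right)} = \sqrt{-3 + \frac{6}{6}} = \sqrt{-3 + 6 \cdot \frac{1}{6}} = \sqrt{-3 + 1} = \sqrt{-2} = i \sqrt{2}$)
$\left(-62 + k{\left(0 \right)}\right)^{2} = \left(-62 + i \sqrt{2}\right)^{2}$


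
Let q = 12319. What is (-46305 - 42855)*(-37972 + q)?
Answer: 2287221480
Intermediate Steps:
(-46305 - 42855)*(-37972 + q) = (-46305 - 42855)*(-37972 + 12319) = -89160*(-25653) = 2287221480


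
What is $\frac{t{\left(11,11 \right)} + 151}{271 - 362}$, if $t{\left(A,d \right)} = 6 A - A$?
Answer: $- \frac{206}{91} \approx -2.2637$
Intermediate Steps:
$t{\left(A,d \right)} = 5 A$
$\frac{t{\left(11,11 \right)} + 151}{271 - 362} = \frac{5 \cdot 11 + 151}{271 - 362} = \frac{55 + 151}{-91} = 206 \left(- \frac{1}{91}\right) = - \frac{206}{91}$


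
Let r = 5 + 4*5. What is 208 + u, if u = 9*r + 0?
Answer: 433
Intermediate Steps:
r = 25 (r = 5 + 20 = 25)
u = 225 (u = 9*25 + 0 = 225 + 0 = 225)
208 + u = 208 + 225 = 433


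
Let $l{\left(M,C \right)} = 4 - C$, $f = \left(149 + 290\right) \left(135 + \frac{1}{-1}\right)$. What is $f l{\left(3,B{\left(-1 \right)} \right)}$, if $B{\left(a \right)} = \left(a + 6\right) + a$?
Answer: $0$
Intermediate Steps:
$f = 58826$ ($f = 439 \left(135 - 1\right) = 439 \cdot 134 = 58826$)
$B{\left(a \right)} = 6 + 2 a$ ($B{\left(a \right)} = \left(6 + a\right) + a = 6 + 2 a$)
$f l{\left(3,B{\left(-1 \right)} \right)} = 58826 \left(4 - \left(6 + 2 \left(-1\right)\right)\right) = 58826 \left(4 - \left(6 - 2\right)\right) = 58826 \left(4 - 4\right) = 58826 \cdot 0 = 0$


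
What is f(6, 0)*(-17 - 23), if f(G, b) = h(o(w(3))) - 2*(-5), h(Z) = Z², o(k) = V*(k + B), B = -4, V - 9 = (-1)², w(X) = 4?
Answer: -400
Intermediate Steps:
V = 10 (V = 9 + (-1)² = 9 + 1 = 10)
o(k) = -40 + 10*k (o(k) = 10*(k - 4) = 10*(-4 + k) = -40 + 10*k)
f(G, b) = 10 (f(G, b) = (-40 + 10*4)² - 2*(-5) = (-40 + 40)² + 10 = 0² + 10 = 0 + 10 = 10)
f(6, 0)*(-17 - 23) = 10*(-17 - 23) = 10*(-40) = -400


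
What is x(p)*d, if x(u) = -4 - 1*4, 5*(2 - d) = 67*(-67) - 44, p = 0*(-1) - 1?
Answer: -36344/5 ≈ -7268.8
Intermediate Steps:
p = -1 (p = 0 - 1 = -1)
d = 4543/5 (d = 2 - (67*(-67) - 44)/5 = 2 - (-4489 - 44)/5 = 2 - ⅕*(-4533) = 2 + 4533/5 = 4543/5 ≈ 908.60)
x(u) = -8 (x(u) = -4 - 4 = -8)
x(p)*d = -8*4543/5 = -36344/5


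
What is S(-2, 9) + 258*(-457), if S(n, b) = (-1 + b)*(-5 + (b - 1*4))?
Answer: -117906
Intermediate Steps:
S(n, b) = (-1 + b)*(-9 + b) (S(n, b) = (-1 + b)*(-5 + (b - 4)) = (-1 + b)*(-5 + (-4 + b)) = (-1 + b)*(-9 + b))
S(-2, 9) + 258*(-457) = (9 + 9**2 - 10*9) + 258*(-457) = (9 + 81 - 90) - 117906 = 0 - 117906 = -117906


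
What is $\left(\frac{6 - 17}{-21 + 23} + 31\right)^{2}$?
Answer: $\frac{2601}{4} \approx 650.25$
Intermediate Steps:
$\left(\frac{6 - 17}{-21 + 23} + 31\right)^{2} = \left(- \frac{11}{2} + 31\right)^{2} = \left(\frac{51}{2}\right)^{2} = \frac{2601}{4}$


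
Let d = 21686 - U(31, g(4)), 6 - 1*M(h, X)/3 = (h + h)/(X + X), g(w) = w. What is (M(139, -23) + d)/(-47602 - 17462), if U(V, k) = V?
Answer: -62362/187059 ≈ -0.33338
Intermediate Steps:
M(h, X) = 18 - 3*h/X (M(h, X) = 18 - 3*(h + h)/(X + X) = 18 - 3*2*h/(2*X) = 18 - 3*2*h*1/(2*X) = 18 - 3*h/X)
d = 21655 (d = 21686 - 1*31 = 21686 - 31 = 21655)
(M(139, -23) + d)/(-47602 - 17462) = ((18 - 3*139/(-23)) + 21655)/(-47602 - 17462) = ((18 - 3*139*(-1/23)) + 21655)/(-65064) = ((18 + 417/23) + 21655)*(-1/65064) = (831/23 + 21655)*(-1/65064) = (498896/23)*(-1/65064) = -62362/187059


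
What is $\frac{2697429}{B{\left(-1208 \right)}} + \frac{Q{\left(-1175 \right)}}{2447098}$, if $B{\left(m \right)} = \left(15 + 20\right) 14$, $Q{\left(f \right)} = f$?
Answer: $\frac{235745447689}{42824215} \approx 5505.0$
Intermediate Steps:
$B{\left(m \right)} = 490$ ($B{\left(m \right)} = 35 \cdot 14 = 490$)
$\frac{2697429}{B{\left(-1208 \right)}} + \frac{Q{\left(-1175 \right)}}{2447098} = \frac{2697429}{490} - \frac{1175}{2447098} = 2697429 \cdot \frac{1}{490} - \frac{1175}{2447098} = \frac{385347}{70} - \frac{1175}{2447098} = \frac{235745447689}{42824215}$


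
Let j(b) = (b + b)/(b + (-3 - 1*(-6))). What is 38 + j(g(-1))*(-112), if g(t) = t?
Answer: 150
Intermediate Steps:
j(b) = 2*b/(3 + b) (j(b) = (2*b)/(b + (-3 + 6)) = (2*b)/(b + 3) = (2*b)/(3 + b) = 2*b/(3 + b))
38 + j(g(-1))*(-112) = 38 + (2*(-1)/(3 - 1))*(-112) = 38 + (2*(-1)/2)*(-112) = 38 + (2*(-1)*(½))*(-112) = 38 - 1*(-112) = 38 + 112 = 150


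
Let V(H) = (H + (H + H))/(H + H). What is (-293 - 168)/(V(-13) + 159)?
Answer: -922/321 ≈ -2.8723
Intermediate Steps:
V(H) = 3/2 (V(H) = (H + 2*H)/((2*H)) = (3*H)*(1/(2*H)) = 3/2)
(-293 - 168)/(V(-13) + 159) = (-293 - 168)/(3/2 + 159) = -461/321/2 = -461*2/321 = -922/321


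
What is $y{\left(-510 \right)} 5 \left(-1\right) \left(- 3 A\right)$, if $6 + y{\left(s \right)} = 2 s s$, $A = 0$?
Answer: $0$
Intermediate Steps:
$y{\left(s \right)} = -6 + 2 s^{2}$ ($y{\left(s \right)} = -6 + 2 s s = -6 + 2 s^{2}$)
$y{\left(-510 \right)} 5 \left(-1\right) \left(- 3 A\right) = \left(-6 + 2 \left(-510\right)^{2}\right) 5 \left(-1\right) \left(\left(-3\right) 0\right) = \left(-6 + 2 \cdot 260100\right) \left(\left(-5\right) 0\right) = \left(-6 + 520200\right) 0 = 520194 \cdot 0 = 0$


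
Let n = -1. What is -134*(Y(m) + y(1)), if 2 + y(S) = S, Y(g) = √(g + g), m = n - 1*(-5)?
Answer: 134 - 268*√2 ≈ -245.01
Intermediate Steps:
m = 4 (m = -1 - 1*(-5) = -1 + 5 = 4)
Y(g) = √2*√g (Y(g) = √(2*g) = √2*√g)
y(S) = -2 + S
-134*(Y(m) + y(1)) = -134*(√2*√4 + (-2 + 1)) = -134*(√2*2 - 1) = -134*(2*√2 - 1) = -134*(-1 + 2*√2) = 134 - 268*√2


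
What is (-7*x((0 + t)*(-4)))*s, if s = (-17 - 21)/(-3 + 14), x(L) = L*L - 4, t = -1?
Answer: 3192/11 ≈ 290.18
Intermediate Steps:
x(L) = -4 + L**2 (x(L) = L**2 - 4 = -4 + L**2)
s = -38/11 ≈ -3.4545
(-7*x((0 + t)*(-4)))*s = -7*(-4 + ((0 - 1)*(-4))**2)*(-38/11) = -7*(-4 + (-1*(-4))**2)*(-38/11) = -7*(-4 + 4**2)*(-38/11) = -7*(-4 + 16)*(-38/11) = -7*12*(-38/11) = -84*(-38/11) = 3192/11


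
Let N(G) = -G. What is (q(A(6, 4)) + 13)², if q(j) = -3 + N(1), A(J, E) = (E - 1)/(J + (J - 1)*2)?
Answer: 81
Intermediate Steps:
A(J, E) = (-1 + E)/(-2 + 3*J) (A(J, E) = (-1 + E)/(J + (-1 + J)*2) = (-1 + E)/(J + (-2 + 2*J)) = (-1 + E)/(-2 + 3*J))
q(j) = -4 (q(j) = -3 - 1*1 = -3 - 1 = -4)
(q(A(6, 4)) + 13)² = (-4 + 13)² = 9² = 81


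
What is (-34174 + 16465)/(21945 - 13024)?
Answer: -17709/8921 ≈ -1.9851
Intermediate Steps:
(-34174 + 16465)/(21945 - 13024) = -17709/8921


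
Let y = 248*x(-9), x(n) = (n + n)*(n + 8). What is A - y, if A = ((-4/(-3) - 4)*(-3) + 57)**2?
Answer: -239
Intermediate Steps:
x(n) = 2*n*(8 + n) (x(n) = (2*n)*(8 + n) = 2*n*(8 + n))
y = 4464 (y = 248*(2*(-9)*(8 - 9)) = 248*(2*(-9)*(-1)) = 248*18 = 4464)
A = 4225 (A = ((-4*(-1/3) - 4)*(-3) + 57)**2 = ((4/3 - 4)*(-3) + 57)**2 = (-8/3*(-3) + 57)**2 = (8 + 57)**2 = 65**2 = 4225)
A - y = 4225 - 1*4464 = 4225 - 4464 = -239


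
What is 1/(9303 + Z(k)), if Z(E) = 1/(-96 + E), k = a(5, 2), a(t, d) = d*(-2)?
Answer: 100/930299 ≈ 0.00010749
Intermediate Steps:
a(t, d) = -2*d
k = -4 (k = -2*2 = -4)
1/(9303 + Z(k)) = 1/(9303 + 1/(-96 - 4)) = 1/(9303 + 1/(-100)) = 1/(9303 - 1/100) = 1/(930299/100) = 100/930299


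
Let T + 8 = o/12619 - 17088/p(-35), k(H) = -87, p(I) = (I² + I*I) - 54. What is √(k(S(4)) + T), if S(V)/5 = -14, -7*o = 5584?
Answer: I*√286107792271344519/52911467 ≈ 10.109*I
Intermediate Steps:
o = -5584/7 (o = -⅐*5584 = -5584/7 ≈ -797.71)
p(I) = -54 + 2*I² (p(I) = (I² + I²) - 54 = 2*I² - 54 = -54 + 2*I²)
S(V) = -70 (S(V) = 5*(-14) = -70)
T = -803995128/52911467 (T = -8 + (-5584/7/12619 - 17088/(-54 + 2*(-35)²)) = -8 + (-5584/7*1/12619 - 17088/(-54 + 2*1225)) = -8 + (-5584/88333 - 17088/(-54 + 2450)) = -8 + (-5584/88333 - 17088/2396) = -8 + (-5584/88333 - 17088*1/2396) = -8 + (-5584/88333 - 4272/599) = -8 - 380703392/52911467 = -803995128/52911467 ≈ -15.195)
√(k(S(4)) + T) = √(-87 - 803995128/52911467) = √(-5407292757/52911467) = I*√286107792271344519/52911467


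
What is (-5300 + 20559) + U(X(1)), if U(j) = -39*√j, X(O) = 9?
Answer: 15142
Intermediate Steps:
(-5300 + 20559) + U(X(1)) = (-5300 + 20559) - 39*√9 = 15259 - 39*3 = 15259 - 117 = 15142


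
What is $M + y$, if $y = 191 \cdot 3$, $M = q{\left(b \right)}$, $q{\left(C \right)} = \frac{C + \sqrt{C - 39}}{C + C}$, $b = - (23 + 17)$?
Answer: $\frac{1147}{2} - \frac{i \sqrt{79}}{80} \approx 573.5 - 0.1111 i$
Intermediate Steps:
$b = -40$ ($b = \left(-1\right) 40 = -40$)
$q{\left(C \right)} = \frac{C + \sqrt{-39 + C}}{2 C}$
$M = \frac{1}{2} - \frac{i \sqrt{79}}{80}$ ($M = \frac{-40 + \sqrt{-39 - 40}}{2 \left(-40\right)} = \frac{1}{2} \left(- \frac{1}{40}\right) \left(-40 + \sqrt{-79}\right) = \frac{1}{2} \left(- \frac{1}{40}\right) \left(-40 + i \sqrt{79}\right) = \frac{1}{2} - \frac{i \sqrt{79}}{80} \approx 0.5 - 0.1111 i$)
$y = 573$
$M + y = \left(\frac{1}{2} - \frac{i \sqrt{79}}{80}\right) + 573 = \frac{1147}{2} - \frac{i \sqrt{79}}{80}$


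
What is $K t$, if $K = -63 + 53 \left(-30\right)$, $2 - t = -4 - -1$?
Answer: $-8265$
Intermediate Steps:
$t = 5$ ($t = 2 - \left(-4 - -1\right) = 2 - \left(-4 + 1\right) = 2 - -3 = 2 + 3 = 5$)
$K = -1653$ ($K = -63 - 1590 = -1653$)
$K t = \left(-1653\right) 5 = -8265$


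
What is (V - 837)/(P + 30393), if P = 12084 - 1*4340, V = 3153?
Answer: 2316/38137 ≈ 0.060728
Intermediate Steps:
P = 7744 (P = 12084 - 4340 = 7744)
(V - 837)/(P + 30393) = (3153 - 837)/(7744 + 30393) = 2316/38137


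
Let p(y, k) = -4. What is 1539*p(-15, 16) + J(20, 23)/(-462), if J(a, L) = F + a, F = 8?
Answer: -203150/33 ≈ -6156.1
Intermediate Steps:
J(a, L) = 8 + a
1539*p(-15, 16) + J(20, 23)/(-462) = 1539*(-4) + (8 + 20)/(-462) = -6156 + 28*(-1/462) = -6156 - 2/33 = -203150/33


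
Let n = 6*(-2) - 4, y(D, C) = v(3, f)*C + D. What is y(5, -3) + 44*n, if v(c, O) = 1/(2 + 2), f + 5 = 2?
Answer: -2799/4 ≈ -699.75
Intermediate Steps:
f = -3 (f = -5 + 2 = -3)
v(c, O) = ¼ (v(c, O) = 1/4 = ¼)
y(D, C) = D + C/4 (y(D, C) = C/4 + D = D + C/4)
n = -16 (n = -12 - 4 = -16)
y(5, -3) + 44*n = (5 + (¼)*(-3)) + 44*(-16) = (5 - ¾) - 704 = 17/4 - 704 = -2799/4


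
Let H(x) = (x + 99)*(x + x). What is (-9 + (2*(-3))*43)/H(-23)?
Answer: 267/3496 ≈ 0.076373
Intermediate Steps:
H(x) = 2*x*(99 + x) (H(x) = (99 + x)*(2*x) = 2*x*(99 + x))
(-9 + (2*(-3))*43)/H(-23) = (-9 + (2*(-3))*43)/((2*(-23)*(99 - 23))) = (-9 - 6*43)/((2*(-23)*76)) = (-9 - 258)/(-3496) = -267*(-1/3496) = 267/3496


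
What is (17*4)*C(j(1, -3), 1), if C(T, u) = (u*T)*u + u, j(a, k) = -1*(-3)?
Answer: 272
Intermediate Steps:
j(a, k) = 3
C(T, u) = u + T*u**2 (C(T, u) = (T*u)*u + u = T*u**2 + u = u + T*u**2)
(17*4)*C(j(1, -3), 1) = (17*4)*(1*(1 + 3*1)) = 68*(1*(1 + 3)) = 68*(1*4) = 68*4 = 272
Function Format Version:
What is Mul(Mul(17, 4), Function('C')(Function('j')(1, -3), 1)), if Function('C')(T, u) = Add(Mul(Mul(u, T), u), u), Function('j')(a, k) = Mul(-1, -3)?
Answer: 272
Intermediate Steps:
Function('j')(a, k) = 3
Function('C')(T, u) = Add(u, Mul(T, Pow(u, 2))) (Function('C')(T, u) = Add(Mul(Mul(T, u), u), u) = Add(Mul(T, Pow(u, 2)), u) = Add(u, Mul(T, Pow(u, 2))))
Mul(Mul(17, 4), Function('C')(Function('j')(1, -3), 1)) = Mul(Mul(17, 4), Mul(1, Add(1, Mul(3, 1)))) = Mul(68, Mul(1, Add(1, 3))) = Mul(68, Mul(1, 4)) = Mul(68, 4) = 272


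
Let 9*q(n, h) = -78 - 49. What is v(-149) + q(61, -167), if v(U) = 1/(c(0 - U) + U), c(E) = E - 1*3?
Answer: -130/9 ≈ -14.444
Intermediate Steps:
c(E) = -3 + E (c(E) = E - 3 = -3 + E)
q(n, h) = -127/9 (q(n, h) = (-78 - 49)/9 = (⅑)*(-127) = -127/9)
v(U) = -⅓ (v(U) = 1/((-3 + (0 - U)) + U) = 1/((-3 - U) + U) = 1/(-3) = -⅓)
v(-149) + q(61, -167) = -⅓ - 127/9 = -130/9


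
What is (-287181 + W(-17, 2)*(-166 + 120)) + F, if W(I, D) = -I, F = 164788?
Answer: -123175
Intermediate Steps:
(-287181 + W(-17, 2)*(-166 + 120)) + F = (-287181 + (-1*(-17))*(-166 + 120)) + 164788 = (-287181 + 17*(-46)) + 164788 = (-287181 - 782) + 164788 = -287963 + 164788 = -123175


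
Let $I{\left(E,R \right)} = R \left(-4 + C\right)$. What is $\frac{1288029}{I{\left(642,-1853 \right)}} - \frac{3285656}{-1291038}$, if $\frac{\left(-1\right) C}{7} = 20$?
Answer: $\frac{47029861961}{6379449104} \approx 7.3721$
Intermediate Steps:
$C = -140$ ($C = \left(-7\right) 20 = -140$)
$I{\left(E,R \right)} = - 144 R$ ($I{\left(E,R \right)} = R \left(-4 - 140\right) = R \left(-144\right) = - 144 R$)
$\frac{1288029}{I{\left(642,-1853 \right)}} - \frac{3285656}{-1291038} = \frac{1288029}{\left(-144\right) \left(-1853\right)} - \frac{3285656}{-1291038} = \frac{1288029}{266832} - - \frac{1642828}{645519} = 1288029 \cdot \frac{1}{266832} + \frac{1642828}{645519} = \frac{429343}{88944} + \frac{1642828}{645519} = \frac{47029861961}{6379449104}$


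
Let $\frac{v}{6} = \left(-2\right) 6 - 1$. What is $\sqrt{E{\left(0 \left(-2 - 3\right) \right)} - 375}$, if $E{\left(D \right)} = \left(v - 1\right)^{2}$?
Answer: $\sqrt{5866} \approx 76.59$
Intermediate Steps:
$v = -78$ ($v = 6 \left(\left(-2\right) 6 - 1\right) = 6 \left(-12 - 1\right) = 6 \left(-13\right) = -78$)
$E{\left(D \right)} = 6241$ ($E{\left(D \right)} = \left(-78 - 1\right)^{2} = \left(-79\right)^{2} = 6241$)
$\sqrt{E{\left(0 \left(-2 - 3\right) \right)} - 375} = \sqrt{6241 - 375} = \sqrt{5866}$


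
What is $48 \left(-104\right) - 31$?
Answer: $-5023$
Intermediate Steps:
$48 \left(-104\right) - 31 = -4992 - 31 = -5023$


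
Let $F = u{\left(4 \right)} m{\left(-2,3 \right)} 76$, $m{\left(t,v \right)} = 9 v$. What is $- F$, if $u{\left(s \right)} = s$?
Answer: $-8208$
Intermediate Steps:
$F = 8208$ ($F = 4 \cdot 9 \cdot 3 \cdot 76 = 4 \cdot 27 \cdot 76 = 108 \cdot 76 = 8208$)
$- F = \left(-1\right) 8208 = -8208$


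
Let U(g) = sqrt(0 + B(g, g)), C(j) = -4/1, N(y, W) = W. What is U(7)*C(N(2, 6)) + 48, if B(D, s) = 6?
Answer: 48 - 4*sqrt(6) ≈ 38.202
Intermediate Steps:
C(j) = -4 (C(j) = -4*1 = -4)
U(g) = sqrt(6) (U(g) = sqrt(0 + 6) = sqrt(6))
U(7)*C(N(2, 6)) + 48 = sqrt(6)*(-4) + 48 = -4*sqrt(6) + 48 = 48 - 4*sqrt(6)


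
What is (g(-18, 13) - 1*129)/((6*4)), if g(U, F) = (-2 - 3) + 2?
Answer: -11/2 ≈ -5.5000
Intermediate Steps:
g(U, F) = -3 (g(U, F) = -5 + 2 = -3)
(g(-18, 13) - 1*129)/((6*4)) = (-3 - 1*129)/((6*4)) = (-3 - 129)/24 = -132*1/24 = -11/2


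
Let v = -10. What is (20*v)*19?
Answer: -3800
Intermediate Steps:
(20*v)*19 = (20*(-10))*19 = -200*19 = -3800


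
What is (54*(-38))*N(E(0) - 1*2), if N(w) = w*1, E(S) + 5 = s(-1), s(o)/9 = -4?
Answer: 88236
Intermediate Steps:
s(o) = -36 (s(o) = 9*(-4) = -36)
E(S) = -41 (E(S) = -5 - 36 = -41)
N(w) = w
(54*(-38))*N(E(0) - 1*2) = (54*(-38))*(-41 - 1*2) = -2052*(-41 - 2) = -2052*(-43) = 88236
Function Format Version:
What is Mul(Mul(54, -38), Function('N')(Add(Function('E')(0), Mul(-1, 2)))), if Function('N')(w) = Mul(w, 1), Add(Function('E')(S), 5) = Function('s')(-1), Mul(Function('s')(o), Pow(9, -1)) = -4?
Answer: 88236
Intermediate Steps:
Function('s')(o) = -36 (Function('s')(o) = Mul(9, -4) = -36)
Function('E')(S) = -41 (Function('E')(S) = Add(-5, -36) = -41)
Function('N')(w) = w
Mul(Mul(54, -38), Function('N')(Add(Function('E')(0), Mul(-1, 2)))) = Mul(Mul(54, -38), Add(-41, Mul(-1, 2))) = Mul(-2052, Add(-41, -2)) = Mul(-2052, -43) = 88236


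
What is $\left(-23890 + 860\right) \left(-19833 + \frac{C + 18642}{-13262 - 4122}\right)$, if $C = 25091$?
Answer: $\frac{3970609266575}{8692} \approx 4.5681 \cdot 10^{8}$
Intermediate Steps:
$\left(-23890 + 860\right) \left(-19833 + \frac{C + 18642}{-13262 - 4122}\right) = \left(-23890 + 860\right) \left(-19833 + \frac{25091 + 18642}{-13262 - 4122}\right) = - 23030 \left(-19833 + \frac{43733}{-17384}\right) = - 23030 \left(-19833 + 43733 \left(- \frac{1}{17384}\right)\right) = - 23030 \left(-19833 - \frac{43733}{17384}\right) = \left(-23030\right) \left(- \frac{344820605}{17384}\right) = \frac{3970609266575}{8692}$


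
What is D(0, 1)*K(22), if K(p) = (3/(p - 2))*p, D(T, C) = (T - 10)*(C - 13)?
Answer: 396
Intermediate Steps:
D(T, C) = (-13 + C)*(-10 + T) (D(T, C) = (-10 + T)*(-13 + C) = (-13 + C)*(-10 + T))
K(p) = 3*p/(-2 + p) (K(p) = (3/(-2 + p))*p = 3*p/(-2 + p))
D(0, 1)*K(22) = (130 - 13*0 - 10*1 + 1*0)*(3*22/(-2 + 22)) = (130 + 0 - 10 + 0)*(3*22/20) = 120*(3*22*(1/20)) = 120*(33/10) = 396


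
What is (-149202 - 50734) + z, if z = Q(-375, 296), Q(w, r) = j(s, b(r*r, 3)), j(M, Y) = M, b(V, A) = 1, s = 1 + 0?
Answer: -199935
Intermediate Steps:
s = 1
Q(w, r) = 1
z = 1
(-149202 - 50734) + z = (-149202 - 50734) + 1 = -199936 + 1 = -199935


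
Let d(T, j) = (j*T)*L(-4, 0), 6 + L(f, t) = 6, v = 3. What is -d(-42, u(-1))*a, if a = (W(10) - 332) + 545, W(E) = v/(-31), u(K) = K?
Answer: 0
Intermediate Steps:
W(E) = -3/31 (W(E) = 3/(-31) = 3*(-1/31) = -3/31)
L(f, t) = 0 (L(f, t) = -6 + 6 = 0)
d(T, j) = 0 (d(T, j) = (j*T)*0 = (T*j)*0 = 0)
a = 6600/31 (a = (-3/31 - 332) + 545 = -10295/31 + 545 = 6600/31 ≈ 212.90)
-d(-42, u(-1))*a = -0*6600/31 = -1*0 = 0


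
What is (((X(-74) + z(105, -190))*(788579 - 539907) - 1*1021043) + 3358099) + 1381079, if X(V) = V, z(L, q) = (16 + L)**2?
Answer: 3626123159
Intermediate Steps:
(((X(-74) + z(105, -190))*(788579 - 539907) - 1*1021043) + 3358099) + 1381079 = (((-74 + (16 + 105)**2)*(788579 - 539907) - 1*1021043) + 3358099) + 1381079 = (((-74 + 121**2)*248672 - 1021043) + 3358099) + 1381079 = (((-74 + 14641)*248672 - 1021043) + 3358099) + 1381079 = ((14567*248672 - 1021043) + 3358099) + 1381079 = ((3622405024 - 1021043) + 3358099) + 1381079 = (3621383981 + 3358099) + 1381079 = 3624742080 + 1381079 = 3626123159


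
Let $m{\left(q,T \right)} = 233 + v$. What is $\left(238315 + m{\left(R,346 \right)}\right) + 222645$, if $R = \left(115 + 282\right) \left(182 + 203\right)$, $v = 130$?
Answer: $461323$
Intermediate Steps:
$R = 152845$ ($R = 397 \cdot 385 = 152845$)
$m{\left(q,T \right)} = 363$ ($m{\left(q,T \right)} = 233 + 130 = 363$)
$\left(238315 + m{\left(R,346 \right)}\right) + 222645 = \left(238315 + 363\right) + 222645 = 238678 + 222645 = 461323$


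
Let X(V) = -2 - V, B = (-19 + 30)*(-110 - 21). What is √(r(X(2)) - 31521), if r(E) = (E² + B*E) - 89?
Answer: 3*I*√2870 ≈ 160.72*I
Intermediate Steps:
B = -1441 (B = 11*(-131) = -1441)
r(E) = -89 + E² - 1441*E (r(E) = (E² - 1441*E) - 89 = -89 + E² - 1441*E)
√(r(X(2)) - 31521) = √((-89 + (-2 - 1*2)² - 1441*(-2 - 1*2)) - 31521) = √((-89 + (-2 - 2)² - 1441*(-2 - 2)) - 31521) = √((-89 + (-4)² - 1441*(-4)) - 31521) = √((-89 + 16 + 5764) - 31521) = √(5691 - 31521) = √(-25830) = 3*I*√2870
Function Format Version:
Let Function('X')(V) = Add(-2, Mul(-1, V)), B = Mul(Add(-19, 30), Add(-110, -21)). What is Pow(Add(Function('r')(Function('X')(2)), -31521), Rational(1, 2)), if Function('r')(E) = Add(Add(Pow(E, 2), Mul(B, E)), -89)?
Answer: Mul(3, I, Pow(2870, Rational(1, 2))) ≈ Mul(160.72, I)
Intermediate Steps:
B = -1441 (B = Mul(11, -131) = -1441)
Function('r')(E) = Add(-89, Pow(E, 2), Mul(-1441, E)) (Function('r')(E) = Add(Add(Pow(E, 2), Mul(-1441, E)), -89) = Add(-89, Pow(E, 2), Mul(-1441, E)))
Pow(Add(Function('r')(Function('X')(2)), -31521), Rational(1, 2)) = Pow(Add(Add(-89, Pow(Add(-2, Mul(-1, 2)), 2), Mul(-1441, Add(-2, Mul(-1, 2)))), -31521), Rational(1, 2)) = Pow(Add(Add(-89, Pow(Add(-2, -2), 2), Mul(-1441, Add(-2, -2))), -31521), Rational(1, 2)) = Pow(Add(Add(-89, Pow(-4, 2), Mul(-1441, -4)), -31521), Rational(1, 2)) = Pow(Add(Add(-89, 16, 5764), -31521), Rational(1, 2)) = Pow(Add(5691, -31521), Rational(1, 2)) = Pow(-25830, Rational(1, 2)) = Mul(3, I, Pow(2870, Rational(1, 2)))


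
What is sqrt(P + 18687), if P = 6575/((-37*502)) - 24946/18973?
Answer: sqrt(2320511344387142446290)/352404502 ≈ 136.69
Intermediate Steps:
P = -588094479/352404502 (P = 6575/(-18574) - 24946*1/18973 = 6575*(-1/18574) - 24946/18973 = -6575/18574 - 24946/18973 = -588094479/352404502 ≈ -1.6688)
sqrt(P + 18687) = sqrt(-588094479/352404502 + 18687) = sqrt(6584794834395/352404502) = sqrt(2320511344387142446290)/352404502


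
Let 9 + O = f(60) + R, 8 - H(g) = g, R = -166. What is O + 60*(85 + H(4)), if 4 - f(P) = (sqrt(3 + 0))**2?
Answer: 5166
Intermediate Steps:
H(g) = 8 - g
f(P) = 1 (f(P) = 4 - (sqrt(3 + 0))**2 = 4 - (sqrt(3))**2 = 4 - 1*3 = 4 - 3 = 1)
O = -174 (O = -9 + (1 - 166) = -9 - 165 = -174)
O + 60*(85 + H(4)) = -174 + 60*(85 + (8 - 1*4)) = -174 + 60*(85 + (8 - 4)) = -174 + 60*(85 + 4) = -174 + 60*89 = -174 + 5340 = 5166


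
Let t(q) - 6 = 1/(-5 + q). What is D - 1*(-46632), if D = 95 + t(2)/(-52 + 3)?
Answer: 6868852/147 ≈ 46727.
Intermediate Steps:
t(q) = 6 + 1/(-5 + q)
D = 13948/147 (D = 95 + ((-29 + 6*2)/(-5 + 2))/(-52 + 3) = 95 + ((-29 + 12)/(-3))/(-49) = 95 - 1/3*(-17)*(-1/49) = 95 + (17/3)*(-1/49) = 95 - 17/147 = 13948/147 ≈ 94.884)
D - 1*(-46632) = 13948/147 - 1*(-46632) = 13948/147 + 46632 = 6868852/147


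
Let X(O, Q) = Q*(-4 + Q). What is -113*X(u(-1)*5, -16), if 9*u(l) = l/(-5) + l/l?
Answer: -36160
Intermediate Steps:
u(l) = ⅑ - l/45 (u(l) = (l/(-5) + l/l)/9 = (l*(-⅕) + 1)/9 = (-l/5 + 1)/9 = (1 - l/5)/9 = ⅑ - l/45)
-113*X(u(-1)*5, -16) = -(-1808)*(-4 - 16) = -(-1808)*(-20) = -113*320 = -36160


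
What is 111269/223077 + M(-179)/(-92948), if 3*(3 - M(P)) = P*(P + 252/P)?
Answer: 3185709242/5183640249 ≈ 0.61457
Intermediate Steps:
M(P) = 3 - P*(P + 252/P)/3
111269/223077 + M(-179)/(-92948) = 111269/223077 + (-81 - ⅓*(-179)²)/(-92948) = 111269*(1/223077) + (-81 - ⅓*32041)*(-1/92948) = 111269/223077 + (-81 - 32041/3)*(-1/92948) = 111269/223077 - 32284/3*(-1/92948) = 111269/223077 + 8071/69711 = 3185709242/5183640249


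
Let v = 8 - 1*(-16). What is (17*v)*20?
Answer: 8160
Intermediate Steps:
v = 24 (v = 8 + 16 = 24)
(17*v)*20 = (17*24)*20 = 408*20 = 8160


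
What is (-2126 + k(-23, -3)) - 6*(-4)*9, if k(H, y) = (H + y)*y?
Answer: -1832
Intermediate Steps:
k(H, y) = y*(H + y)
(-2126 + k(-23, -3)) - 6*(-4)*9 = (-2126 - 3*(-23 - 3)) - 6*(-4)*9 = (-2126 - 3*(-26)) + 24*9 = (-2126 + 78) + 216 = -2048 + 216 = -1832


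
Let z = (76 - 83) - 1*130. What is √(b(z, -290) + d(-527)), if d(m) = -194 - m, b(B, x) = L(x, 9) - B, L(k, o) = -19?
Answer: √451 ≈ 21.237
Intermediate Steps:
z = -137 (z = -7 - 130 = -137)
b(B, x) = -19 - B
√(b(z, -290) + d(-527)) = √((-19 - 1*(-137)) + (-194 - 1*(-527))) = √((-19 + 137) + (-194 + 527)) = √(118 + 333) = √451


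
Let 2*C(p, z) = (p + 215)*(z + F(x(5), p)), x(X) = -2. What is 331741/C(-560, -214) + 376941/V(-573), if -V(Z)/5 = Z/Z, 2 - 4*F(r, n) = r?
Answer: -1107847679/14697 ≈ -75379.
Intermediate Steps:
F(r, n) = ½ - r/4
V(Z) = -5 (V(Z) = -5*Z/Z = -5*1 = -5)
C(p, z) = (1 + z)*(215 + p)/2 (C(p, z) = ((p + 215)*(z + (½ - ¼*(-2))))/2 = ((215 + p)*(z + (½ + ½)))/2 = ((215 + p)*(z + 1))/2 = ((215 + p)*(1 + z))/2 = ((1 + z)*(215 + p))/2 = (1 + z)*(215 + p)/2)
331741/C(-560, -214) + 376941/V(-573) = 331741/(215/2 + (½)*(-560) + (215/2)*(-214) + (½)*(-560)*(-214)) + 376941/(-5) = 331741/(215/2 - 280 - 23005 + 59920) + 376941*(-⅕) = 331741/(73485/2) - 376941/5 = 331741*(2/73485) - 376941/5 = 663482/73485 - 376941/5 = -1107847679/14697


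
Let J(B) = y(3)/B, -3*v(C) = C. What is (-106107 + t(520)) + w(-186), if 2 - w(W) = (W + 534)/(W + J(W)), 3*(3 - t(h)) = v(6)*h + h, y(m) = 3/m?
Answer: -379112002/3579 ≈ -1.0593e+5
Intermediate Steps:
v(C) = -C/3
J(B) = 1/B (J(B) = (3/3)/B = (3*(⅓))/B = 1/B)
t(h) = 3 + h/3 (t(h) = 3 - ((-⅓*6)*h + h)/3 = 3 - (-2*h + h)/3 = 3 - (-1)*h/3 = 3 + h/3)
w(W) = 2 - (534 + W)/(W + 1/W) (w(W) = 2 - (W + 534)/(W + 1/W) = 2 - (534 + W)/(W + 1/W))
(-106107 + t(520)) + w(-186) = (-106107 + (3 + (⅓)*520)) + (2 - 186*(-534 - 186))/(1 + (-186)²) = (-106107 + (3 + 520/3)) + (2 - 186*(-720))/(1 + 34596) = (-106107 + 529/3) + (2 + 133920)/34597 = -317792/3 + (1/34597)*133922 = -317792/3 + 4618/1193 = -379112002/3579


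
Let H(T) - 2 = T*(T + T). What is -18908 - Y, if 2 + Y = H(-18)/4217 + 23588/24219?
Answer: -1931013786784/102131523 ≈ -18907.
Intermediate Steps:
H(T) = 2 + 2*T² (H(T) = 2 + T*(T + T) = 2 + T*(2*T) = 2 + 2*T²)
Y = -89050100/102131523 (Y = -2 + ((2 + 2*(-18)²)/4217 + 23588/24219) = -2 + ((2 + 2*324)*(1/4217) + 23588*(1/24219)) = -2 + ((2 + 648)*(1/4217) + 23588/24219) = -2 + (650*(1/4217) + 23588/24219) = -2 + (650/4217 + 23588/24219) = -2 + 115212946/102131523 = -89050100/102131523 ≈ -0.87192)
-18908 - Y = -18908 - 1*(-89050100/102131523) = -18908 + 89050100/102131523 = -1931013786784/102131523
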